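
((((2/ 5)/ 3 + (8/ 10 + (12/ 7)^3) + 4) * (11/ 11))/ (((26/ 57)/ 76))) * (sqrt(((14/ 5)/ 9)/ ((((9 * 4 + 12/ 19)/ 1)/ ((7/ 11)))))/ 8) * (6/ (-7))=-9260011 * sqrt(90915)/ 213363150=-13.09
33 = 33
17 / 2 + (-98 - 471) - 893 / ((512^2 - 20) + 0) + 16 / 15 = -115769839 / 206940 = -559.44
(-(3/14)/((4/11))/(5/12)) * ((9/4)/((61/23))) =-20493/17080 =-1.20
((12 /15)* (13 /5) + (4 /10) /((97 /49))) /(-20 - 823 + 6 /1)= -5534 /2029725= -0.00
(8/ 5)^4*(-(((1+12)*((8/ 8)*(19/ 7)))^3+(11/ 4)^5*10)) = -63933157128/ 214375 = -298230.47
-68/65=-1.05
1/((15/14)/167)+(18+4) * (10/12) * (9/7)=18841/105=179.44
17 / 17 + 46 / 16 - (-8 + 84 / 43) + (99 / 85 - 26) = -436079 / 29240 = -14.91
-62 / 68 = -31 / 34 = -0.91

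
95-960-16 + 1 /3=-2642 /3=-880.67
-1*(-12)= 12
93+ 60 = 153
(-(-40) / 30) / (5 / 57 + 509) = 38 / 14509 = 0.00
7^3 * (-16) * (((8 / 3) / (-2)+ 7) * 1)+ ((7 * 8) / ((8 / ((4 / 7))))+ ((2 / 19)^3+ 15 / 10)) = -1279608133 / 41154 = -31093.17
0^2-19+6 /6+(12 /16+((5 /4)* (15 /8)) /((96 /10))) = -8707 /512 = -17.01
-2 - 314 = -316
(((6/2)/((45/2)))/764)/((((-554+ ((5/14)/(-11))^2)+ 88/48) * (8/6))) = -0.00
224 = 224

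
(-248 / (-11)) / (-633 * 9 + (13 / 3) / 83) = -15438 / 3900985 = -0.00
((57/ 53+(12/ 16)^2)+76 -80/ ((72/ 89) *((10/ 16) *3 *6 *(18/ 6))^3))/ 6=12.94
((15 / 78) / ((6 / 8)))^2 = 100 / 1521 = 0.07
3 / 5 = 0.60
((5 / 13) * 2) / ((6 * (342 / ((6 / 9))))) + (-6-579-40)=-12504370 / 20007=-625.00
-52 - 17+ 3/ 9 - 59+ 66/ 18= -124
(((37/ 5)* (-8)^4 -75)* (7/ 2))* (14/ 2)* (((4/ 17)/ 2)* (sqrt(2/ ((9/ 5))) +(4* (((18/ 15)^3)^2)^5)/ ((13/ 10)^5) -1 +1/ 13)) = 7407673* sqrt(10)/ 255 +16066285226138666965027902604788/ 723506510257720947265625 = 22298000.96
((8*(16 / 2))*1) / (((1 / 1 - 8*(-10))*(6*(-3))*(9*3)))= -32 / 19683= -0.00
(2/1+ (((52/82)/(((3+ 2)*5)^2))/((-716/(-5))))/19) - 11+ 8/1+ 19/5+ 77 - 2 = 2712127463/34860250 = 77.80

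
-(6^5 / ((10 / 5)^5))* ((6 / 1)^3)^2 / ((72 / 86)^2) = -16175052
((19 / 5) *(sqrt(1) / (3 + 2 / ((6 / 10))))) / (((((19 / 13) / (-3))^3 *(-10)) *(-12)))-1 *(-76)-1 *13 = 62.96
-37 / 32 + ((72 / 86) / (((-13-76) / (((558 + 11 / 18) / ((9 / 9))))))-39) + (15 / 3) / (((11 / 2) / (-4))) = -66071925 / 1347104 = -49.05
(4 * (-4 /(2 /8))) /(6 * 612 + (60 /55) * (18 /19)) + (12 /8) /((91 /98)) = 996691 /623727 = 1.60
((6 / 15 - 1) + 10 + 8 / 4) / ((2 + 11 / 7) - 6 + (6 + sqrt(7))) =665 / 94 - 931* sqrt(7) / 470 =1.83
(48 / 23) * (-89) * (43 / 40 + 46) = -1005522 / 115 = -8743.67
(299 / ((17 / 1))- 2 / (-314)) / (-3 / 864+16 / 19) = 256965120 / 12248041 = 20.98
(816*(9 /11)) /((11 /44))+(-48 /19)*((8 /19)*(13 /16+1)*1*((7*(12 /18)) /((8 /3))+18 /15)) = 52910754 /19855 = 2664.86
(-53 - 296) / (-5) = 349 / 5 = 69.80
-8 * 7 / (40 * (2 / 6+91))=-21 / 1370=-0.02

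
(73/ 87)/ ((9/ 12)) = 292/ 261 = 1.12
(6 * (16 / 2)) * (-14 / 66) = -112 / 11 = -10.18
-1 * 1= -1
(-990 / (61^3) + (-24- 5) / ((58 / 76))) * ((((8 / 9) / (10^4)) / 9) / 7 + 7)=-3056934338662 / 11490913125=-266.03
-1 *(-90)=90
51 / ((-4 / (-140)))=1785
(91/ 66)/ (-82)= -91/ 5412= -0.02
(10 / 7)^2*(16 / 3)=10.88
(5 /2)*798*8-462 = 15498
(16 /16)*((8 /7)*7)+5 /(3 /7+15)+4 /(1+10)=10321 /1188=8.69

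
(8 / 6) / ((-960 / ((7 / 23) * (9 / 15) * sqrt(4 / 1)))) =-7 / 13800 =-0.00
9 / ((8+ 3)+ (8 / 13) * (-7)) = 39 / 29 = 1.34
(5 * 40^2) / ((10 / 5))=4000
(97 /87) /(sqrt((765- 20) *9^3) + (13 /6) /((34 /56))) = -300118 /40964906449 + 2270673 *sqrt(745) /40964906449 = 0.00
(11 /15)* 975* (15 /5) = 2145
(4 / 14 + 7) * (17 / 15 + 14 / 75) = 1683 / 175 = 9.62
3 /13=0.23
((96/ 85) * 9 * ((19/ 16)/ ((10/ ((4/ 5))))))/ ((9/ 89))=20292/ 2125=9.55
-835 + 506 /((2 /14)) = 2707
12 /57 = 4 /19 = 0.21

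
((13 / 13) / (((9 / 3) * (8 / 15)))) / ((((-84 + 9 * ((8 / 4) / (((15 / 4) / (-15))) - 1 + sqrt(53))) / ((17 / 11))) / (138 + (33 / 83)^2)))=-134834225 / 140425376 - 80900535 * sqrt(53) / 1544679136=-1.34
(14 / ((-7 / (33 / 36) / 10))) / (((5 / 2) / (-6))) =44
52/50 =26/25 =1.04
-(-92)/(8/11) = 253/2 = 126.50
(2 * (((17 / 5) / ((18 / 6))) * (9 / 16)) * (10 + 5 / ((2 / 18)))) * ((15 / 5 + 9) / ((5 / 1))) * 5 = 1683 / 2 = 841.50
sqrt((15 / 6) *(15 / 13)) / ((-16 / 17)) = -85 *sqrt(78) / 416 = -1.80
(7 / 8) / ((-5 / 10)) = -7 / 4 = -1.75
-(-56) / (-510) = -28 / 255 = -0.11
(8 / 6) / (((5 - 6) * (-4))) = 1 / 3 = 0.33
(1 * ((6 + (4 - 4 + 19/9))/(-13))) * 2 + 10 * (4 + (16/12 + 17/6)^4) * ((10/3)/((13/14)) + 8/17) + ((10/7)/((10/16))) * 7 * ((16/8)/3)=1332908921/107406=12410.00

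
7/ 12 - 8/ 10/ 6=9/ 20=0.45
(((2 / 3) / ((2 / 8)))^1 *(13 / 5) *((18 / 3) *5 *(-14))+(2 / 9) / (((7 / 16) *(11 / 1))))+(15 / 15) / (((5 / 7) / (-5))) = -2022835 / 693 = -2918.95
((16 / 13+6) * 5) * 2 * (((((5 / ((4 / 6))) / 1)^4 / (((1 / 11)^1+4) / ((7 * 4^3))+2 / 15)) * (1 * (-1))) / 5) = -43970850000 / 136903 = -321182.52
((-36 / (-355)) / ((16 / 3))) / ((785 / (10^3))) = 270 / 11147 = 0.02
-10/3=-3.33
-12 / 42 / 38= -1 / 133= -0.01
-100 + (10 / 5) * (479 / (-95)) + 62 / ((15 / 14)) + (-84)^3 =-168935522 / 285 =-592756.22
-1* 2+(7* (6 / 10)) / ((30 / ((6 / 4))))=-179 / 100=-1.79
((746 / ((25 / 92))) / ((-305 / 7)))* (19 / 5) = -9128056 / 38125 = -239.42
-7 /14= -1 /2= -0.50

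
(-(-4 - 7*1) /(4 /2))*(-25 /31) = -275 /62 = -4.44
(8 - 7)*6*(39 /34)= 6.88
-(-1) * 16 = 16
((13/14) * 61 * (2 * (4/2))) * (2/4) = 793/7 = 113.29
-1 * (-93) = 93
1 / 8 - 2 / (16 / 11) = -5 / 4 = -1.25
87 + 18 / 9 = 89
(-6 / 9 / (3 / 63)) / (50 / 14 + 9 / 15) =-245 / 73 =-3.36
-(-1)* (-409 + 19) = -390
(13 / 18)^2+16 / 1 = 5353 / 324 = 16.52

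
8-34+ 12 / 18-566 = -1774 / 3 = -591.33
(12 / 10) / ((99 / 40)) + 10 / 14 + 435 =100762 / 231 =436.20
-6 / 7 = -0.86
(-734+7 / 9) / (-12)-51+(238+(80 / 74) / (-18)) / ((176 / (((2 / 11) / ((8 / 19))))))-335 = -1254489455 / 3868128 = -324.31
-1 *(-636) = 636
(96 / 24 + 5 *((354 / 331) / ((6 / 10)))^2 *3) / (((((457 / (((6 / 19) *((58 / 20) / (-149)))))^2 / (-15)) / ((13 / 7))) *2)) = -835352745552 / 6418538798794959515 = -0.00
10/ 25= 2/ 5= 0.40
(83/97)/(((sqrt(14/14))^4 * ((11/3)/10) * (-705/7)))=-1162/50149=-0.02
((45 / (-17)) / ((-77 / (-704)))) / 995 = -576 / 23681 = -0.02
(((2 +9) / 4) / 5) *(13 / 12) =143 / 240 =0.60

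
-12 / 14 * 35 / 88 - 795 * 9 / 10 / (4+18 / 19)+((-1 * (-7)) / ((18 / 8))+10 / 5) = -650732 / 4653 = -139.85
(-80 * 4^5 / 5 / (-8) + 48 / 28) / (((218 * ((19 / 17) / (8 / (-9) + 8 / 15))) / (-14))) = 3902656 / 93195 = 41.88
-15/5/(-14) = 3/14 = 0.21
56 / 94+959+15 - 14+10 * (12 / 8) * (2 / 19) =859222 / 893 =962.17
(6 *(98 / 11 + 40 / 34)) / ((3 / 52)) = 196144 / 187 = 1048.90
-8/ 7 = -1.14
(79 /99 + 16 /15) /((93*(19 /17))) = 15691 /874665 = 0.02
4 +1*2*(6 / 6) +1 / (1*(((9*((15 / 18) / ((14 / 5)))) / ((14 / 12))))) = 1448 / 225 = 6.44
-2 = -2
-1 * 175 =-175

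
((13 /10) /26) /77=1 /1540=0.00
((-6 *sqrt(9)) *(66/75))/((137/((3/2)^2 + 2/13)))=-0.28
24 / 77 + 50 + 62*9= 46840 / 77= 608.31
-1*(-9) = 9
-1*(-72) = 72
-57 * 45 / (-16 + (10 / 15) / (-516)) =397062 / 2477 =160.30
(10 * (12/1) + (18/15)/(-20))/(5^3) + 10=10.96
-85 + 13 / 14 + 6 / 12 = -585 / 7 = -83.57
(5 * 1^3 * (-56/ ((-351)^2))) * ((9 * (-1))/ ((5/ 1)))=56/ 13689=0.00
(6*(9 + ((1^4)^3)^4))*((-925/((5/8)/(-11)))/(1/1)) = 976800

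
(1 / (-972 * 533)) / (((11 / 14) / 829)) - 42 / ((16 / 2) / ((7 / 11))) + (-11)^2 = 670508257 / 5698836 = 117.66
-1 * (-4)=4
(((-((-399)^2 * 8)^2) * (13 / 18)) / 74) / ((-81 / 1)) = 65083349968 / 333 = 195445495.40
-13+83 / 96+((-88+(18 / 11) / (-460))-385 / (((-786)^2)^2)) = -96697187527323409 / 965629900968480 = -100.14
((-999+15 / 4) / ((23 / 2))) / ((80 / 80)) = -3981 / 46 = -86.54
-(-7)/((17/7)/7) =343/17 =20.18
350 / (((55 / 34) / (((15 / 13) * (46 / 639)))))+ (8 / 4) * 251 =519.97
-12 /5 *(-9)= 108 /5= 21.60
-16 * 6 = -96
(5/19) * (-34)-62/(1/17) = -20196/19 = -1062.95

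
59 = 59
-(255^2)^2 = -4228250625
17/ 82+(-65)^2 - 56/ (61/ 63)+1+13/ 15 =312817921/ 75030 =4169.24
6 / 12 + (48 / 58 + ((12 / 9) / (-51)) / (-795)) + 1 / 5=10777093 / 7054830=1.53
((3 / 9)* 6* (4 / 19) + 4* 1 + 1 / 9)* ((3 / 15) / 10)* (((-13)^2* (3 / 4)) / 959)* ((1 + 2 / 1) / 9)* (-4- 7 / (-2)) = -0.00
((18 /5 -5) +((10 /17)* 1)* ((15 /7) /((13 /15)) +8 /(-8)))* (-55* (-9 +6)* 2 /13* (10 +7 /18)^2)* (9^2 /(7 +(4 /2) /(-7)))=-280280649 /15886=-17643.25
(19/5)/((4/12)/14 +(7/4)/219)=38836/325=119.50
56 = 56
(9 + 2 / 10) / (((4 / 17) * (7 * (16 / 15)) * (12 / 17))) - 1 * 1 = 5751 / 896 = 6.42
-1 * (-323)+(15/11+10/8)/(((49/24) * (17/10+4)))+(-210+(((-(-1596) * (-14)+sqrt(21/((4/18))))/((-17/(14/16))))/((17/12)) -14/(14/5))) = 2722968284/2959649 -63 * sqrt(42)/1156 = 919.68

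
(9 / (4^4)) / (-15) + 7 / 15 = 1783 / 3840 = 0.46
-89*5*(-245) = 109025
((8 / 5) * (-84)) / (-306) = 112 / 255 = 0.44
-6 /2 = -3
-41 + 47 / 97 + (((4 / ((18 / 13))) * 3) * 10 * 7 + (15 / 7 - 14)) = 1129097 / 2037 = 554.29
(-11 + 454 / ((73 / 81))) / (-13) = -2767 / 73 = -37.90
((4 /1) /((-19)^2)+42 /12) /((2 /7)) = 17745 /1444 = 12.29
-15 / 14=-1.07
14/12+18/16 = 55/24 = 2.29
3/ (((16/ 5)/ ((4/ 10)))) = 3/ 8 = 0.38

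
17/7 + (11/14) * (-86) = -456/7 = -65.14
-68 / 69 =-0.99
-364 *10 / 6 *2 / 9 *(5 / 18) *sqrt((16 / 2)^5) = -1164800 *sqrt(2) / 243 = -6778.91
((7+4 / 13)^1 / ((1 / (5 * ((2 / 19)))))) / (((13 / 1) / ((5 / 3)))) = 0.49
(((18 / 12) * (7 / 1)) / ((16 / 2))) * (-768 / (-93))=336 / 31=10.84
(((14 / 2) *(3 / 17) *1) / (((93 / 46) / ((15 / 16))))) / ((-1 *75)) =-161 / 21080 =-0.01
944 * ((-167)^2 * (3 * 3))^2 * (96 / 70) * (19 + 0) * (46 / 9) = 277225425252997632 / 35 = 7920726435799932.34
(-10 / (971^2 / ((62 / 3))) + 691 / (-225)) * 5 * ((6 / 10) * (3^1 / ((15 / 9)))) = -1954648893 / 117855125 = -16.59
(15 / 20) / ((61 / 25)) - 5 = -1145 / 244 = -4.69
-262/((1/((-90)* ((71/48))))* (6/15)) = 697575/8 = 87196.88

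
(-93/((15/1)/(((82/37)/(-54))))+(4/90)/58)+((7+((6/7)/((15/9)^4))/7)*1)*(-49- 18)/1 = -416831006827/887236875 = -469.81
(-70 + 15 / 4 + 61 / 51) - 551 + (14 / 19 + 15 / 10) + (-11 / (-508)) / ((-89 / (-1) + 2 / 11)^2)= -48463326466591 / 78954021162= -613.82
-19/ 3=-6.33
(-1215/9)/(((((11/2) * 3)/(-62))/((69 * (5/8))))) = 481275/22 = 21876.14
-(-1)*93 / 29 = 93 / 29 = 3.21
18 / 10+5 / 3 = 52 / 15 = 3.47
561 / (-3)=-187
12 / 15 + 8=8.80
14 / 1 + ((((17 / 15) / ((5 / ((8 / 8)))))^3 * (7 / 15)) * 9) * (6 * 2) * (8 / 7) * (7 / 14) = 3359858 / 234375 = 14.34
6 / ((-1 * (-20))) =3 / 10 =0.30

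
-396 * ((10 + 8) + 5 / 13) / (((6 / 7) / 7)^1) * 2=-1545852 / 13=-118911.69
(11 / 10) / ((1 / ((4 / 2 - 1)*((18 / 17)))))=99 / 85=1.16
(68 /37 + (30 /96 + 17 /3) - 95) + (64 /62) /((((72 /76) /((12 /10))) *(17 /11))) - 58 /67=-9113950471 /104514640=-87.20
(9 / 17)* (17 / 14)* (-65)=-585 / 14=-41.79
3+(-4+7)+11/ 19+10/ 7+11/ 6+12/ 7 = 9221/ 798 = 11.56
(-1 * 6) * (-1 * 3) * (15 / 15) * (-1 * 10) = -180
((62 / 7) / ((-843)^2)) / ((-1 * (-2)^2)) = -0.00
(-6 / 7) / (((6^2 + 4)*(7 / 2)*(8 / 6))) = -9 / 1960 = -0.00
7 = 7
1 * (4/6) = 2/3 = 0.67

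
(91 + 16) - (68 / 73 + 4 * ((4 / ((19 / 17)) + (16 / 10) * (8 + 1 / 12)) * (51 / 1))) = -22624999 / 6935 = -3262.44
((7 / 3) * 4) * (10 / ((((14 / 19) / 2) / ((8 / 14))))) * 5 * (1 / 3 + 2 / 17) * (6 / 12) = 174800 / 1071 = 163.21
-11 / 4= -2.75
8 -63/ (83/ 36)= -1604/ 83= -19.33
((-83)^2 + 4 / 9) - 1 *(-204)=63841 / 9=7093.44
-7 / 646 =-0.01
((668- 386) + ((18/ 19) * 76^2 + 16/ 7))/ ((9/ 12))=161176/ 21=7675.05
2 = 2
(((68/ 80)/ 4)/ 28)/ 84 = 0.00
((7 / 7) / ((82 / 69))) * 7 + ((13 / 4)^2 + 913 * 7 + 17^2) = 4392873 / 656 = 6696.45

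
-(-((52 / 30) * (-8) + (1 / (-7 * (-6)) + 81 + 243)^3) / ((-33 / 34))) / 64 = -214238436844909 / 391184640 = -547665.77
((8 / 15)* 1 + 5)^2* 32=220448 / 225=979.77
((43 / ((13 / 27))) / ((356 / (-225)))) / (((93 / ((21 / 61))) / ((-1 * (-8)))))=-3657150 / 2187887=-1.67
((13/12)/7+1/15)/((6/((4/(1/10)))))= 31/21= 1.48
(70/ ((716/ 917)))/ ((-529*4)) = -32095/ 757528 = -0.04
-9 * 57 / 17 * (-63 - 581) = 330372 / 17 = 19433.65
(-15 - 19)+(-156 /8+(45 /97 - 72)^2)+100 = 97174479 /18818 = 5163.91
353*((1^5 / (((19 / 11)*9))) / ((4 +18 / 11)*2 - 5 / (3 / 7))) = -42713 / 741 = -57.64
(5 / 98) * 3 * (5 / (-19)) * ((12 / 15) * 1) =-0.03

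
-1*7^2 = -49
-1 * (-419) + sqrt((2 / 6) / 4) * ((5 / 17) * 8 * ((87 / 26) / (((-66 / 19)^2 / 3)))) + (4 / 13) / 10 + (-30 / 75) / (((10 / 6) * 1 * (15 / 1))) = 52345 * sqrt(3) / 160446 + 680899 / 1625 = 419.58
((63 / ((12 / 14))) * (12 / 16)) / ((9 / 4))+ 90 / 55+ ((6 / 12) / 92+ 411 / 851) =1993875 / 74888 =26.62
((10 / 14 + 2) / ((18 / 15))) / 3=95 / 126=0.75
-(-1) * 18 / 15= 6 / 5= 1.20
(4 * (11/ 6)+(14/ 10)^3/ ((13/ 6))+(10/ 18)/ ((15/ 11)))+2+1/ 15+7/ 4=2250589/ 175500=12.82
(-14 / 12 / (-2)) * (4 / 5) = 7 / 15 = 0.47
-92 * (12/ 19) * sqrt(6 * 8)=-4416 * sqrt(3)/ 19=-402.57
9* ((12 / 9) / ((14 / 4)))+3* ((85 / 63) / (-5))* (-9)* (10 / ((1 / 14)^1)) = 7164 / 7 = 1023.43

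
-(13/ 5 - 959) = 956.40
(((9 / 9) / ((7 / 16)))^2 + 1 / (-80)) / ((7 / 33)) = 674223 / 27440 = 24.57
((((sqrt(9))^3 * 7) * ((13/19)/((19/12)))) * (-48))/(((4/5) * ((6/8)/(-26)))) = 61326720/361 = 169880.11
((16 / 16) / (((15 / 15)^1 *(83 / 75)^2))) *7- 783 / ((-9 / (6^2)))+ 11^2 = 22449292 / 6889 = 3258.72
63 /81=7 /9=0.78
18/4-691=-1373/2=-686.50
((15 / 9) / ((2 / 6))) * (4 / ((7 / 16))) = 320 / 7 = 45.71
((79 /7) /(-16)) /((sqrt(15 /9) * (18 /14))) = -79 * sqrt(15) /720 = -0.42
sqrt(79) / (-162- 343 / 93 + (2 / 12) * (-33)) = -186 * sqrt(79) / 31841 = -0.05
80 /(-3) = -80 /3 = -26.67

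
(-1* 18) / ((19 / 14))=-252 / 19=-13.26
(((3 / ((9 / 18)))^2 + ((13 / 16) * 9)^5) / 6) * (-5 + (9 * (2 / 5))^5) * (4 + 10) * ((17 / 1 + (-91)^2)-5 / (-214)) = 170528906100337774591287 / 701235200000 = 243183608153.64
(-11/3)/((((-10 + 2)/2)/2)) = 11/6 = 1.83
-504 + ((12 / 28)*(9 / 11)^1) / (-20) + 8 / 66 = -2328001 / 4620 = -503.90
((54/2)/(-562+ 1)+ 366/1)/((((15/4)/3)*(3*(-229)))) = -91244/214115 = -0.43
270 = 270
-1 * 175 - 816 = -991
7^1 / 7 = 1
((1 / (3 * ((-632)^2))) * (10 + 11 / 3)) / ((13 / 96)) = 41 / 486798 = 0.00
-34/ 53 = -0.64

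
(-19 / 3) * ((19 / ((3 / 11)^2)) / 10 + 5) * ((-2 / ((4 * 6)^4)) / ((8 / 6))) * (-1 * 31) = -1619161 / 59719680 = -0.03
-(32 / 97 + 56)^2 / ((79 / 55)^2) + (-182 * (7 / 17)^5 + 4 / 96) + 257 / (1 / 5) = -510436814687549191 / 2001029539095192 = -255.09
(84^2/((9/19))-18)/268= 7439/134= 55.51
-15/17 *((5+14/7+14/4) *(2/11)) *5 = -1575/187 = -8.42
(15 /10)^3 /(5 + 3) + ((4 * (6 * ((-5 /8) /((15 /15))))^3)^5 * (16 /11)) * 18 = -3941045013427582311 /360448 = -10933740826492.54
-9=-9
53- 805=-752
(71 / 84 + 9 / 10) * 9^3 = 178119 / 140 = 1272.28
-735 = -735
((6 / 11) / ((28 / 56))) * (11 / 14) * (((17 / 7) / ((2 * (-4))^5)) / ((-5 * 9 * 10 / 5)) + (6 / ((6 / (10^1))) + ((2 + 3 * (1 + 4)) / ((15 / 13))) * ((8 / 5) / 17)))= 1175322709 / 120422400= 9.76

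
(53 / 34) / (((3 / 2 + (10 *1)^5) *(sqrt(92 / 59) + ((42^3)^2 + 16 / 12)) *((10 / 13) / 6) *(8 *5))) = 1506158748986931 / 2719828008688461977946725351800 - 18603 *sqrt(1357) / 5439656017376923955893450703600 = 0.00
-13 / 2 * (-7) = 91 / 2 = 45.50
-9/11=-0.82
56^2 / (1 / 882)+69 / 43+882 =2766835.60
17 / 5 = 3.40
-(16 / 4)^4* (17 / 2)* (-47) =102272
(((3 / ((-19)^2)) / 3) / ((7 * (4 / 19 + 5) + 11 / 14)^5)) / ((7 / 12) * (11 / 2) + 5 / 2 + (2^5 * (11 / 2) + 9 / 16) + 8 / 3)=59022957056 / 282964755652920324040409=0.00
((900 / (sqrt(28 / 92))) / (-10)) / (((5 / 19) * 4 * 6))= -25.83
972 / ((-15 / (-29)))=9396 / 5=1879.20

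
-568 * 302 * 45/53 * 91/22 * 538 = -188956338480/583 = -324110357.60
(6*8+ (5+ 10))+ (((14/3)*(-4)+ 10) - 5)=148/3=49.33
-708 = -708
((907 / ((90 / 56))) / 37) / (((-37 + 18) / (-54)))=152376 / 3515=43.35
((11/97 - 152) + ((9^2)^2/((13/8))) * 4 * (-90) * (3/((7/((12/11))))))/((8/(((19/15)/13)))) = -417990261189/50490440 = -8278.60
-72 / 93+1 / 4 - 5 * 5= -3165 / 124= -25.52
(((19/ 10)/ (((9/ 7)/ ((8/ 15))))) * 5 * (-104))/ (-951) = 55328/ 128385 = 0.43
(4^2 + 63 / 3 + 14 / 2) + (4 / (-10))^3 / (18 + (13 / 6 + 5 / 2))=93494 / 2125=44.00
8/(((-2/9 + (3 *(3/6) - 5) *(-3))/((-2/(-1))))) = 1.56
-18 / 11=-1.64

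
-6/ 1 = -6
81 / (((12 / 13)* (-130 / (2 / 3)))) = -0.45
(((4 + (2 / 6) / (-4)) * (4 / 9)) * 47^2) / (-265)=-103823 / 7155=-14.51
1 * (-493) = -493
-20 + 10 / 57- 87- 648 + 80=-38465 / 57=-674.82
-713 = -713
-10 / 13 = -0.77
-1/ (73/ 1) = -1/ 73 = -0.01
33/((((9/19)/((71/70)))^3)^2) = 66292497847549373411/20841167403000000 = 3180.84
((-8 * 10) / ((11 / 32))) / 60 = -128 / 33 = -3.88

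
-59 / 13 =-4.54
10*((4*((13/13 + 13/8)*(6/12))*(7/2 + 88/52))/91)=2025/676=3.00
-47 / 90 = -0.52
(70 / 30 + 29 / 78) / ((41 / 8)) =844 / 1599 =0.53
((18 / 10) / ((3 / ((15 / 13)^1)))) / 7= 9 / 91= 0.10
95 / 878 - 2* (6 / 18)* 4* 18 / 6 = -6929 / 878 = -7.89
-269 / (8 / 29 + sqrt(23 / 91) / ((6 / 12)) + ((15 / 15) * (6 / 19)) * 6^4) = -760908026606 / 1158437357321 + 81668669 * sqrt(2093) / 2316874714642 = -0.66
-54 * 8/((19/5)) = -2160/19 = -113.68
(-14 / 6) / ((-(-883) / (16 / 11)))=-0.00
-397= -397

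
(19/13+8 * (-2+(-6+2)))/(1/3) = -1815/13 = -139.62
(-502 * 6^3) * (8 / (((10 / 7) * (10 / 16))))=-24288768 / 25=-971550.72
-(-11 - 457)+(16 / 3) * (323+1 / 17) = 111740 / 51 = 2190.98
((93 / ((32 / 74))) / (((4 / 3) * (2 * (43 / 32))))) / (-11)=-10323 / 1892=-5.46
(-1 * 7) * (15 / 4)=-105 / 4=-26.25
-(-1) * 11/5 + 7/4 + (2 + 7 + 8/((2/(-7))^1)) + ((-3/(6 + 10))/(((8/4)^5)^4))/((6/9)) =-2524971053/167772160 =-15.05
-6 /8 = -0.75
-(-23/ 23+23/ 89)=0.74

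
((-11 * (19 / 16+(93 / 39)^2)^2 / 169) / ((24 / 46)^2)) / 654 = -2010328155011 / 116369808482304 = -0.02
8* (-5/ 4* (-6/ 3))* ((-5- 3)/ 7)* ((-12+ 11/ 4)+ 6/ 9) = 4120/ 21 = 196.19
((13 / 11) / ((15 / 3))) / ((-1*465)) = -13 / 25575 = -0.00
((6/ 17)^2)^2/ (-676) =-324/ 14115049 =-0.00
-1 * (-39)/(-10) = -39/10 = -3.90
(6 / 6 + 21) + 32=54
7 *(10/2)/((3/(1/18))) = 35/54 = 0.65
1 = 1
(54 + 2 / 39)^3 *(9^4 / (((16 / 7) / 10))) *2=19917101942640 / 2197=9065590324.37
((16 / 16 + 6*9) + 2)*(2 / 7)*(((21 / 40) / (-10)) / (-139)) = 171 / 27800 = 0.01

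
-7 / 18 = -0.39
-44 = -44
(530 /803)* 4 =2120 /803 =2.64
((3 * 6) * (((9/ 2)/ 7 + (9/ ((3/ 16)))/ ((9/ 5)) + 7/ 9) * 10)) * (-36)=-1274040/ 7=-182005.71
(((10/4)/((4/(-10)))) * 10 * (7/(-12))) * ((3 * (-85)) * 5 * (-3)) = 1115625/8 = 139453.12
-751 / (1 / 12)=-9012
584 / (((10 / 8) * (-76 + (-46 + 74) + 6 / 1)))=-1168 / 105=-11.12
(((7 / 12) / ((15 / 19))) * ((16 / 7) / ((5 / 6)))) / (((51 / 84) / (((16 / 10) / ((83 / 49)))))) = 1668352 / 529125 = 3.15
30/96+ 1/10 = 33/80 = 0.41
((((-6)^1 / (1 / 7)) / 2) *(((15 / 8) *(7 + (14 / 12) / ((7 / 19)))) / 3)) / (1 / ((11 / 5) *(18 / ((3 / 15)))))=-211365 / 8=-26420.62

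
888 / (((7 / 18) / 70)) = 159840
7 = 7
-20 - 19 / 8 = -179 / 8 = -22.38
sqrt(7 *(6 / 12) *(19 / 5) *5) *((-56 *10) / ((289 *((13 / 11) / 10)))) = -30800 *sqrt(266) / 3757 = -133.71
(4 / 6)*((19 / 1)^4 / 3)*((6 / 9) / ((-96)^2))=130321 / 62208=2.09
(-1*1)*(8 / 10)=-4 / 5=-0.80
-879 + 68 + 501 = -310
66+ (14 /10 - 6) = 307 /5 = 61.40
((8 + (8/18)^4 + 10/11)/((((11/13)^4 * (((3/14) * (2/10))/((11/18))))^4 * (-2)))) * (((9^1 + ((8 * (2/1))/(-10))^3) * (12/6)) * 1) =-3162352525191580737193736205010/120373254183671877620331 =-26271222.35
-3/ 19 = -0.16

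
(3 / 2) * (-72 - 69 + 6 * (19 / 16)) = -3213 / 16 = -200.81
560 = 560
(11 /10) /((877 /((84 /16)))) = 231 /35080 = 0.01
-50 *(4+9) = -650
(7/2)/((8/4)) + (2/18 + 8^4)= 147523/36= 4097.86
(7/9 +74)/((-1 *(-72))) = 673/648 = 1.04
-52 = -52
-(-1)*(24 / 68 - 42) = -41.65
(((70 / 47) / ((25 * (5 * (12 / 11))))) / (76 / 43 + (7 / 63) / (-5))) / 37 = 903 / 5338730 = 0.00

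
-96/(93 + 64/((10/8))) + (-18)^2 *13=3036372/721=4211.33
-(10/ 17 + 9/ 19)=-1.06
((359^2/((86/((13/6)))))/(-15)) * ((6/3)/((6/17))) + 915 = -7236401/23220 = -311.65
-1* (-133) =133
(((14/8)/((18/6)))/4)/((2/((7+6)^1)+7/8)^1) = 91/642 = 0.14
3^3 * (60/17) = 1620/17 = 95.29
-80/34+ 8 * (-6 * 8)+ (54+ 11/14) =-78913/238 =-331.57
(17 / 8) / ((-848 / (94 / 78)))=-799 / 264576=-0.00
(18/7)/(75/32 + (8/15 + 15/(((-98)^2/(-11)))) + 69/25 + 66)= 14817600/412702529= 0.04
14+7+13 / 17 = 370 / 17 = 21.76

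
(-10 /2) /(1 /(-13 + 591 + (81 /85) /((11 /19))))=-541969 /187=-2898.23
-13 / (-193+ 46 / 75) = 0.07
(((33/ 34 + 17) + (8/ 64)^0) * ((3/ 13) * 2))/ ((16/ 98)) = 94815/ 1768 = 53.63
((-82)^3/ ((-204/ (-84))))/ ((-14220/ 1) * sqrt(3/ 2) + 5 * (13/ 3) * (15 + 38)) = 7977743592/ 9241014275 + 49394853648 * sqrt(6)/ 9241014275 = 13.96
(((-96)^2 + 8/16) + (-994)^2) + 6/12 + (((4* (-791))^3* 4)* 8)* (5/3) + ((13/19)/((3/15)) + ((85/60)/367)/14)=-1689304333090.25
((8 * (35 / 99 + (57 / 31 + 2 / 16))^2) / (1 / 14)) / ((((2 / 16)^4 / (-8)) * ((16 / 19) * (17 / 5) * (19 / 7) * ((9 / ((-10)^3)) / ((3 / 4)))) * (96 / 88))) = 25376617440160000 / 131006403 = 193705169.05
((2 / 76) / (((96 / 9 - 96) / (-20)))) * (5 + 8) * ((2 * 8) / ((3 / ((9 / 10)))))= 117 / 304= 0.38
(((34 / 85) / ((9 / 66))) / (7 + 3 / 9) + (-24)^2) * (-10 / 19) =-5764 / 19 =-303.37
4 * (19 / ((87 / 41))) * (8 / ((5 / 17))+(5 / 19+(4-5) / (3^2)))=3835304 / 3915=979.64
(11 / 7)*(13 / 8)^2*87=161733 / 448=361.01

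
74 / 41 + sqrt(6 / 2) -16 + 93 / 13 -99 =-56520 / 533 + sqrt(3) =-104.31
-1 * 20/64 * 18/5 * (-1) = 9/8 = 1.12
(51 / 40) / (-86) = -0.01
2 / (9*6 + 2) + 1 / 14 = 3 / 28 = 0.11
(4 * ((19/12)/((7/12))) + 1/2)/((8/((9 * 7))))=1431/16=89.44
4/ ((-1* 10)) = -2/ 5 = -0.40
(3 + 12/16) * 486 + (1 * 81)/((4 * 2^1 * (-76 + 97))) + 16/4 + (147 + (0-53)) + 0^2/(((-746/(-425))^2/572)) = 107575/56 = 1920.98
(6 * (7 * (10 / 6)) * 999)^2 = 4890204900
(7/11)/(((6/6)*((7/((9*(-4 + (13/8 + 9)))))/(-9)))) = -4293/88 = -48.78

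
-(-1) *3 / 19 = 3 / 19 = 0.16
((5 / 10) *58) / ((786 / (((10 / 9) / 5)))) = 29 / 3537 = 0.01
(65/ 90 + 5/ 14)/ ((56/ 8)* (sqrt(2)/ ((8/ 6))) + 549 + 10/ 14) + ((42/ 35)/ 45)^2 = 1782060892/ 666198129375 -6664* sqrt(2)/ 355305669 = 0.00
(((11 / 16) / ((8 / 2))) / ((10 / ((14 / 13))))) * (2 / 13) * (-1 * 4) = -77 / 6760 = -0.01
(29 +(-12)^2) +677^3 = 310288906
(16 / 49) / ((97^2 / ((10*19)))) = 3040 / 461041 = 0.01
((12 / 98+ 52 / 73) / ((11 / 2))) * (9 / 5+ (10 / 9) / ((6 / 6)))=782332 / 1770615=0.44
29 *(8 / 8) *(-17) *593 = -292349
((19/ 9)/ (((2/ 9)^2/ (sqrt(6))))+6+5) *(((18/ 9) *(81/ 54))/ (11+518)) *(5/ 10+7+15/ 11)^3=22244625/ 512072+3803830875 *sqrt(6)/ 22531168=456.98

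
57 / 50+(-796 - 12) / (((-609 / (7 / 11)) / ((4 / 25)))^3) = 31224154541549 / 27389609156250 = 1.14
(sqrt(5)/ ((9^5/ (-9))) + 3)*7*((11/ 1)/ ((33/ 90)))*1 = 630 -70*sqrt(5)/ 2187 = 629.93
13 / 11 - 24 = -251 / 11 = -22.82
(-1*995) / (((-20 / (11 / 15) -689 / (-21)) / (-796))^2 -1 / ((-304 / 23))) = -319592648861640 / 24316753541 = -13142.90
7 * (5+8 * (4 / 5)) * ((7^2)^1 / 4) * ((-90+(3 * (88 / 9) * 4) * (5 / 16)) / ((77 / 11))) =-7448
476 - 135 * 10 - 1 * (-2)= -872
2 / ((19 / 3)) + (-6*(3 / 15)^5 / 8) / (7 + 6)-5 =-14462557 / 3087500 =-4.68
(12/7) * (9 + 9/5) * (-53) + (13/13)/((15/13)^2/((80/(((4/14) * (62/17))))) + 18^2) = -895182164804/912283785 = -981.25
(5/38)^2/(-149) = -25/215156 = -0.00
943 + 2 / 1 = 945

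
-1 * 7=-7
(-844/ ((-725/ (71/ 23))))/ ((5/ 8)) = 479392/ 83375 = 5.75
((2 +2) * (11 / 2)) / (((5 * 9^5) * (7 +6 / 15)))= 22 / 2184813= 0.00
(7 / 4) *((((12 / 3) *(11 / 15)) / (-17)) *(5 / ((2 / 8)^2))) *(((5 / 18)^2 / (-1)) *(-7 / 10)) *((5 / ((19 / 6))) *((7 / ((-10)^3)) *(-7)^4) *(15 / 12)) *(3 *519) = 1567202329 / 23256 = 67389.16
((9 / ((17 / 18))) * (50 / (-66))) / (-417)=450 / 25993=0.02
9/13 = 0.69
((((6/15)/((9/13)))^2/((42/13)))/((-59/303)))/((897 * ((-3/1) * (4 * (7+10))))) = 17069/5886055350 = 0.00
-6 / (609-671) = 3 / 31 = 0.10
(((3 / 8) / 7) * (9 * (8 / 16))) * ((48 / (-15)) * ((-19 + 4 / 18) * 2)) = 1014 / 35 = 28.97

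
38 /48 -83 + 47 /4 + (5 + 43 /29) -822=-616639 /696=-885.98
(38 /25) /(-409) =-38 /10225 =-0.00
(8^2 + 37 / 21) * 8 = 11048 / 21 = 526.10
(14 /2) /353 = 7 /353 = 0.02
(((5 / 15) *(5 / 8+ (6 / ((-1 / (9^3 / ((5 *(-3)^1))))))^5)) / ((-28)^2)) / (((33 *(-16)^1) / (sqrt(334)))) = -52708129816245769 *sqrt(334) / 31046400000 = -31026986.14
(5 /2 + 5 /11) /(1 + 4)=0.59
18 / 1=18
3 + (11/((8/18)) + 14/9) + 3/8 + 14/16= 275/9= 30.56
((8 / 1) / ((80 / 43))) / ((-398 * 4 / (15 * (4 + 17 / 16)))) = -10449 / 50944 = -0.21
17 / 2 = 8.50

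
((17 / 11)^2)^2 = 83521 / 14641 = 5.70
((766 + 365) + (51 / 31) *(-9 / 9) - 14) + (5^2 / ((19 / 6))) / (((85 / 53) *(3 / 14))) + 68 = 12078952 / 10013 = 1206.33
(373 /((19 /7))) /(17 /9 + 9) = 3357 /266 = 12.62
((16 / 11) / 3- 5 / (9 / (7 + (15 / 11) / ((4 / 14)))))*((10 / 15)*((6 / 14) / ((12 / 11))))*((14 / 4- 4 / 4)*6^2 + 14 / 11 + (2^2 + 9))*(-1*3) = 125023 / 252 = 496.12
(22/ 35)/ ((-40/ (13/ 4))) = -143/ 2800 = -0.05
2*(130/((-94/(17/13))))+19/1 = 723/47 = 15.38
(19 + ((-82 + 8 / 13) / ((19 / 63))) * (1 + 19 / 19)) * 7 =-900305 / 247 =-3644.96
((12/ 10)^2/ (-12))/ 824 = -3/ 20600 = -0.00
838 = 838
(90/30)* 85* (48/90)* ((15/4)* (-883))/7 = -450330/7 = -64332.86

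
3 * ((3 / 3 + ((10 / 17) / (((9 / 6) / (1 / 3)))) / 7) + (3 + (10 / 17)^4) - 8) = -11.58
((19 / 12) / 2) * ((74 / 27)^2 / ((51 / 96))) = 416176 / 37179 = 11.19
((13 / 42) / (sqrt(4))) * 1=13 / 84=0.15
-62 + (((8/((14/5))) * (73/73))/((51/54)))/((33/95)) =-53.29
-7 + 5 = -2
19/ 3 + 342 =1045/ 3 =348.33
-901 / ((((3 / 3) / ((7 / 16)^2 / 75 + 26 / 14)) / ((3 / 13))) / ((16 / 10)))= -225198643 / 364000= -618.68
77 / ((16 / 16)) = 77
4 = 4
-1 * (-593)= 593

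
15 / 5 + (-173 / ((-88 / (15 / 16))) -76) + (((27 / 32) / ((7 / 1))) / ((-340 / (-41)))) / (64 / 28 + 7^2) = -1528627579 / 21482560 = -71.16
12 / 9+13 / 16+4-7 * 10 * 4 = -13145 / 48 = -273.85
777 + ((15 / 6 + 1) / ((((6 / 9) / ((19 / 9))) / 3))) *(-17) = 847 / 4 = 211.75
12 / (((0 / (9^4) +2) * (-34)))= -3 / 17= -0.18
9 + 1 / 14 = 127 / 14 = 9.07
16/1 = 16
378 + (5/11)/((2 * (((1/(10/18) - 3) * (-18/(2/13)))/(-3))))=1945919/5148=378.00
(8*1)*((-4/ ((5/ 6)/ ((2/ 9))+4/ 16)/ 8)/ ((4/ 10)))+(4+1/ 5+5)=67/ 10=6.70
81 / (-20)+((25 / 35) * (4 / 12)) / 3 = -5003 / 1260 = -3.97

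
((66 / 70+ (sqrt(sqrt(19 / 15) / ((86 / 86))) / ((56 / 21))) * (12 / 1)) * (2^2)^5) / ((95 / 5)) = 33792 / 665+ 1536 * 15^(3 / 4) * 19^(1 / 4) / 95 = 308.11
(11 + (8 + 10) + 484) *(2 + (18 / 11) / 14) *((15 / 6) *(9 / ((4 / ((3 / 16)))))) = 11288565 / 9856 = 1145.35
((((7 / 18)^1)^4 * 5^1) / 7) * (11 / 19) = 18865 / 1994544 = 0.01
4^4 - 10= 246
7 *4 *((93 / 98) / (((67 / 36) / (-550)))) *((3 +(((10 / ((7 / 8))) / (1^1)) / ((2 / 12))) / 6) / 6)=-61993800 / 3283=-18883.28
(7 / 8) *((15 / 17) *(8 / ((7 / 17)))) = 15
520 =520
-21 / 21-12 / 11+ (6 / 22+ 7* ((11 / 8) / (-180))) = -29647 / 15840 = -1.87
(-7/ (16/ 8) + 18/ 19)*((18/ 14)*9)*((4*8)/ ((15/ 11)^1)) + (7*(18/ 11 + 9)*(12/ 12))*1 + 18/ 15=-4516971/ 7315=-617.49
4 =4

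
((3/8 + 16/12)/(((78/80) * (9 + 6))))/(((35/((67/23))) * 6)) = 0.00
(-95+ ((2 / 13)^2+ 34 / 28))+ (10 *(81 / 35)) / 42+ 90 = -53181 / 16562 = -3.21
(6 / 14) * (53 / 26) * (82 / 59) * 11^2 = 788799 / 5369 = 146.92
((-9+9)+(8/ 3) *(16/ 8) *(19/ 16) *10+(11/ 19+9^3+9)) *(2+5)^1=319963/ 57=5613.39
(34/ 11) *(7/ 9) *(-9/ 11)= -238/ 121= -1.97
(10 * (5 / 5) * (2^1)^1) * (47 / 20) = 47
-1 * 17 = -17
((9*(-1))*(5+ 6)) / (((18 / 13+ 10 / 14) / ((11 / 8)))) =-99099 / 1528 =-64.86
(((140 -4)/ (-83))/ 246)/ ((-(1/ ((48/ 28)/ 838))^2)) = 816/ 29274270067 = 0.00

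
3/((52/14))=21/26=0.81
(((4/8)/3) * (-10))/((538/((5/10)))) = -0.00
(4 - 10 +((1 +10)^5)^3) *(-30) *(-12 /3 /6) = 83544963388312900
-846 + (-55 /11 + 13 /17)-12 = -862.24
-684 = -684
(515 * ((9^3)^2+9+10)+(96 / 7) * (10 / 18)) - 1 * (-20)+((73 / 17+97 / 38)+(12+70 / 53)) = 196791153054635 / 718998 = 273701947.79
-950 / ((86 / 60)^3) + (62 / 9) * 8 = -191414528 / 715563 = -267.50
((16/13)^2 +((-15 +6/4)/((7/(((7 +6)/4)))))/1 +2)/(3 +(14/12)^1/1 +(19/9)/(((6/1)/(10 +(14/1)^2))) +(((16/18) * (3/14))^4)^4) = -5324781032036418247057665/148247396104606778542833764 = -0.04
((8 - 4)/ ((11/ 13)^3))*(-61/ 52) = -10309/ 1331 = -7.75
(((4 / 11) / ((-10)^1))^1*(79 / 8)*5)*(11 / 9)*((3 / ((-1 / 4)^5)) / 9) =20224 / 27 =749.04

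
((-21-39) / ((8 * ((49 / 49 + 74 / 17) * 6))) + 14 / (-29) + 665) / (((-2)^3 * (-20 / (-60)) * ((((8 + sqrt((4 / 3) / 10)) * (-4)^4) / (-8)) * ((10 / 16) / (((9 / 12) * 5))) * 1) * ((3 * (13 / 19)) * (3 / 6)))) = 5995413045 / 1051715392-399694203 * sqrt(30) / 8413723136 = 5.44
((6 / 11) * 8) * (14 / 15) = 224 / 55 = 4.07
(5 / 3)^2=25 / 9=2.78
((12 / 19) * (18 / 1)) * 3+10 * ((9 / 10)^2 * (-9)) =-7371 / 190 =-38.79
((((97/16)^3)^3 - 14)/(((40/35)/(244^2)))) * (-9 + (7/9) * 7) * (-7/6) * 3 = 138611993279679588276377/19327352832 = 7171804358545.26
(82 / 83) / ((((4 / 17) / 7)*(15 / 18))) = 14637 / 415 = 35.27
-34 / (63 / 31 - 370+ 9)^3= 506447 / 689003384576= 0.00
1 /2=0.50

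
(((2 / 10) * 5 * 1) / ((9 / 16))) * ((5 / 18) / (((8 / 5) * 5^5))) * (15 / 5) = 1 / 3375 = 0.00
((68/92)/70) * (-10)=-17/161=-0.11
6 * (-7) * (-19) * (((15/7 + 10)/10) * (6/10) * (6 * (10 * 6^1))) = 209304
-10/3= -3.33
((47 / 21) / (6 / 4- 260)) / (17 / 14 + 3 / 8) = -0.01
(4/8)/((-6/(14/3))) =-7/18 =-0.39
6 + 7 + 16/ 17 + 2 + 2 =305/ 17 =17.94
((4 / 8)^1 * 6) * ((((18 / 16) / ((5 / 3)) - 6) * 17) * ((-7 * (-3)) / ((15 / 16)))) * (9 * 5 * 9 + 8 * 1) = -62809866 / 25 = -2512394.64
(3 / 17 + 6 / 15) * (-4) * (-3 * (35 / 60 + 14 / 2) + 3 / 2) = 49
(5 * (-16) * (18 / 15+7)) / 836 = -0.78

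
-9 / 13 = -0.69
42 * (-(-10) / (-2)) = -210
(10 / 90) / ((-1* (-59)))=1 / 531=0.00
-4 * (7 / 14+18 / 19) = -110 / 19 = -5.79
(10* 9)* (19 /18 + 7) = 725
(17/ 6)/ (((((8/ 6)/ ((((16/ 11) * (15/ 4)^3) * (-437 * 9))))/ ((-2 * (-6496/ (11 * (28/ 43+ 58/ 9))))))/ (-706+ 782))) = -1347309090886500/ 166133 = -8109822195.99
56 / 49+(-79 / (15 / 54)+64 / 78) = -385526 / 1365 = -282.44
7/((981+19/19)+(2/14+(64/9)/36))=3969/556987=0.01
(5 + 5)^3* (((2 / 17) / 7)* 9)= 18000 / 119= 151.26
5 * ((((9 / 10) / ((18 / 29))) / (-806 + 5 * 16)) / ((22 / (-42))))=0.02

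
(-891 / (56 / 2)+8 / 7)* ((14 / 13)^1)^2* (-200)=1202600 / 169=7115.98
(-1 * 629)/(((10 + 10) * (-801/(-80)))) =-2516/801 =-3.14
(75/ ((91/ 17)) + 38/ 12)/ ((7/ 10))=46895/ 1911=24.54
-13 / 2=-6.50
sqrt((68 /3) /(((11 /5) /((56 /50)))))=4 * sqrt(19635) /165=3.40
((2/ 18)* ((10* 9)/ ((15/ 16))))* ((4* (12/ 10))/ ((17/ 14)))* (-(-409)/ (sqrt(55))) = 1465856* sqrt(55)/ 4675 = 2325.36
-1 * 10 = -10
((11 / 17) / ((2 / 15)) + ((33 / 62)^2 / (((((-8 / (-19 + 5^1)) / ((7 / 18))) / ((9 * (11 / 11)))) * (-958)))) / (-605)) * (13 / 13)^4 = 12152429097 / 2504135360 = 4.85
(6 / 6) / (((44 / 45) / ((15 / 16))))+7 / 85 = 62303 / 59840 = 1.04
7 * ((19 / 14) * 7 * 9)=598.50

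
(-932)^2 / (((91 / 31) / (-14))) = -53854688 / 13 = -4142668.31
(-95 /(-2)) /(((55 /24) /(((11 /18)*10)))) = 380 /3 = 126.67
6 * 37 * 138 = 30636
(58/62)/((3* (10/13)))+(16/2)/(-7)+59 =379289/6510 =58.26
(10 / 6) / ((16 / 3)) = 5 / 16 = 0.31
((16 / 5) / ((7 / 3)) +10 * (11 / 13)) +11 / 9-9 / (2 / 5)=-93733 / 8190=-11.44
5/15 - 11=-32/3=-10.67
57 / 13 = 4.38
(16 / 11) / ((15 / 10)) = 32 / 33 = 0.97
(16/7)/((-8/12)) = -24/7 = -3.43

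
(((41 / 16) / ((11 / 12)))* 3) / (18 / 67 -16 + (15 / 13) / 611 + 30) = 196374789 / 334158572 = 0.59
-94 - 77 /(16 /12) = -607 /4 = -151.75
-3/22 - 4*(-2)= 173/22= 7.86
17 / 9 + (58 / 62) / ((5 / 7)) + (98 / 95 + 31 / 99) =264923 / 58311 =4.54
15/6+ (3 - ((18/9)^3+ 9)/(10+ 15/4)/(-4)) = 639/110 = 5.81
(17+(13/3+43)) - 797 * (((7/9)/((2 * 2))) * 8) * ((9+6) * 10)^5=-282436874999807/3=-94145624999935.67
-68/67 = -1.01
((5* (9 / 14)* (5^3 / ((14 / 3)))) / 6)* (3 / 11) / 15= 1125 / 4312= 0.26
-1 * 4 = -4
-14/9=-1.56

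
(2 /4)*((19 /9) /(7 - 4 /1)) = 19 /54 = 0.35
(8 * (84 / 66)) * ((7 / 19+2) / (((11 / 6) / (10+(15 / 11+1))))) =4112640 / 25289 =162.63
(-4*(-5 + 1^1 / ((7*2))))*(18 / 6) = 414 / 7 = 59.14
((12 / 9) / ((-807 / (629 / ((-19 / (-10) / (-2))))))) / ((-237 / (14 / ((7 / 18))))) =-0.17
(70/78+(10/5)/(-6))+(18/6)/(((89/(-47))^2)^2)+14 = 36208515565/2446947399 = 14.80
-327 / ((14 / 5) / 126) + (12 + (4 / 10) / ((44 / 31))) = -1617299 / 110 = -14702.72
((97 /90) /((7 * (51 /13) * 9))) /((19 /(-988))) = -32786 /144585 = -0.23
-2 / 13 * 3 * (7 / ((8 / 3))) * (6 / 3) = -63 / 26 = -2.42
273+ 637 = 910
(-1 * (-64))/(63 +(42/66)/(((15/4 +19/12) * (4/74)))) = 22528/22953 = 0.98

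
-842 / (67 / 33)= -27786 / 67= -414.72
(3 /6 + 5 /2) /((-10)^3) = -0.00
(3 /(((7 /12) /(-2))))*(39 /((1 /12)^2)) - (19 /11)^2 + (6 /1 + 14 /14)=-48923190 /847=-57760.55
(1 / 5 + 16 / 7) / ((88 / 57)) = 4959 / 3080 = 1.61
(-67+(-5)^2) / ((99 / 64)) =-896 / 33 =-27.15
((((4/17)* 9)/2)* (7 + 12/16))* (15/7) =4185/238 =17.58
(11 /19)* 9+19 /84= 8677 /1596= 5.44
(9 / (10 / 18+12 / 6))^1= 81 / 23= 3.52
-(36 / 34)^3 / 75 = -1944 / 122825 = -0.02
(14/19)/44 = 7/418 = 0.02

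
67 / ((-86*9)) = -67 / 774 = -0.09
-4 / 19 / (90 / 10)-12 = -2056 / 171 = -12.02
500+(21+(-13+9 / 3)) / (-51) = 25489 / 51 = 499.78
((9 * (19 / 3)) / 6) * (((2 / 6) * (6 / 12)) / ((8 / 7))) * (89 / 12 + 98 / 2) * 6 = 90041 / 192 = 468.96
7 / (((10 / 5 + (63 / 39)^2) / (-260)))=-307580 / 779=-394.84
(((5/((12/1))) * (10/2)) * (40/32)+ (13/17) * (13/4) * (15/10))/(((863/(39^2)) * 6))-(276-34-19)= -221.14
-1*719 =-719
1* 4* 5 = 20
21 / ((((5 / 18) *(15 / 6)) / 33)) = 24948 / 25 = 997.92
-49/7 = -7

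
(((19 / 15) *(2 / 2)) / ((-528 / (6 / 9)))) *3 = -19 / 3960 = -0.00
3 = 3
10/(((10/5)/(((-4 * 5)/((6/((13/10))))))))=-65/3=-21.67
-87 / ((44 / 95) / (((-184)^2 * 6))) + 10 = -419729650 / 11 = -38157240.91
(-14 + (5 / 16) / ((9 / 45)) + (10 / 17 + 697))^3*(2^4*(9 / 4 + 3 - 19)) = -355981792879013455 / 5030912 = -70758898760.11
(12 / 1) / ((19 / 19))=12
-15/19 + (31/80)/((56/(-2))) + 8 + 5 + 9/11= 13.01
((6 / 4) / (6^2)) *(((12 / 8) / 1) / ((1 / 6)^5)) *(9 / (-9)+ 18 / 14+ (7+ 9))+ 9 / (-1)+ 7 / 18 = 996187 / 126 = 7906.25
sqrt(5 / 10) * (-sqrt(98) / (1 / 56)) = -392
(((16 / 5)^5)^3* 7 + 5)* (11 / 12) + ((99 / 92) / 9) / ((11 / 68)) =2041824029489048260121 / 8422851562500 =242414818.11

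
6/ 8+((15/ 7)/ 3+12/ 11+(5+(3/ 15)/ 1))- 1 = 10403/ 1540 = 6.76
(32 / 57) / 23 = 32 / 1311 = 0.02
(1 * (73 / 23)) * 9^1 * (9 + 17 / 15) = 33288 / 115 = 289.46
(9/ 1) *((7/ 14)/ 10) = 9/ 20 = 0.45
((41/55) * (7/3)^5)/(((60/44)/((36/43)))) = 2756348/87075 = 31.65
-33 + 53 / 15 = -442 / 15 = -29.47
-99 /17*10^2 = -9900 /17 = -582.35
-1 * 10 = -10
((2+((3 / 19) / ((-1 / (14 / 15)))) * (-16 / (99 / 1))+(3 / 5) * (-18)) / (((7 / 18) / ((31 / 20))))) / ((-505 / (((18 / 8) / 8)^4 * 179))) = 150251643603 / 1936759193600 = 0.08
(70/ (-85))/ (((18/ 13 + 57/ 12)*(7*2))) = -52/ 5423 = -0.01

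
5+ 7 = 12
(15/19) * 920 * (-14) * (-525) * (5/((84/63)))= 380362500/19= 20019078.95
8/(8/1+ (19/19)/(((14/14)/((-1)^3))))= 8/7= 1.14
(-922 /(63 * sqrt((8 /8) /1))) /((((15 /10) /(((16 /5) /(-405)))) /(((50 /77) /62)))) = 29504 /36542583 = 0.00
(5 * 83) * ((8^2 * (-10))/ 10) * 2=-53120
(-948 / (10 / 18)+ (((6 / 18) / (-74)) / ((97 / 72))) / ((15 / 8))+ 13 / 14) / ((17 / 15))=-1285398105 / 854182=-1504.83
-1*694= -694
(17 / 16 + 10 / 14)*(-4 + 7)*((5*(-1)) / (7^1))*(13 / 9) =-12935 / 2352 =-5.50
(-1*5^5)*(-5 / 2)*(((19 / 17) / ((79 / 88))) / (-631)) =-15.41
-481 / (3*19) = -8.44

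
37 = 37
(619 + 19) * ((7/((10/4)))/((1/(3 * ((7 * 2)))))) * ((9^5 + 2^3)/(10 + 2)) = 369247986.80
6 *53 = 318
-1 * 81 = -81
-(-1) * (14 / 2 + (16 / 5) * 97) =1587 / 5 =317.40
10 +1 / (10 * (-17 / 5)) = 339 / 34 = 9.97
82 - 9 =73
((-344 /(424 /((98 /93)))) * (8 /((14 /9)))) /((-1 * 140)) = 258 /8215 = 0.03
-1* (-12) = 12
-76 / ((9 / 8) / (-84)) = 17024 / 3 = 5674.67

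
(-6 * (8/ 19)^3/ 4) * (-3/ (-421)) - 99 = -285878565/ 2887639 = -99.00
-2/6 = -1/3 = -0.33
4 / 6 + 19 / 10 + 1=107 / 30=3.57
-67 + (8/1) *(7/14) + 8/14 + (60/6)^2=263/7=37.57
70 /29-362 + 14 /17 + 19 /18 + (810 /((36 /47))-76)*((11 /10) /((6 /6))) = 64065211 /88740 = 721.94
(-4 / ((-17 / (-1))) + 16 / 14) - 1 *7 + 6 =-11 / 119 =-0.09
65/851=0.08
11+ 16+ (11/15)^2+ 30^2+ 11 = 211171/225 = 938.54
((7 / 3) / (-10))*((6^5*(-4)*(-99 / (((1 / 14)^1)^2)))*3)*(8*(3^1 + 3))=-101395058688 / 5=-20279011737.60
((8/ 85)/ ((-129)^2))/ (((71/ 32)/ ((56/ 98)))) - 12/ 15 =-562398212/ 702999045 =-0.80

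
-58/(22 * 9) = -29/99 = -0.29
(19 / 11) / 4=19 / 44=0.43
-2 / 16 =-1 / 8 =-0.12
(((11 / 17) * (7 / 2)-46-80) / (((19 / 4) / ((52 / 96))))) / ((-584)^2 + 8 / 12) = -54691 / 1321935640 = -0.00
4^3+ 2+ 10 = 76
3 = 3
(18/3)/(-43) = -0.14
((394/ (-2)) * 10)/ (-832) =985/ 416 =2.37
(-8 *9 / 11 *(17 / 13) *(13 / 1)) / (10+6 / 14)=-8568 / 803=-10.67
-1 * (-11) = 11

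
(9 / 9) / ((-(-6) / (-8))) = -1.33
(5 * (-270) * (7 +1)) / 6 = -1800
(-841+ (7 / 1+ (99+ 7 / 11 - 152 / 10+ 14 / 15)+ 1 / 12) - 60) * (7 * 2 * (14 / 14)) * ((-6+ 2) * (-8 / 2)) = -29883896 / 165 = -181114.52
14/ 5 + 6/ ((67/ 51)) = 2468/ 335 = 7.37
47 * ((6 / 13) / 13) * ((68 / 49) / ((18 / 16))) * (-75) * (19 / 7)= -24289600 / 57967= -419.02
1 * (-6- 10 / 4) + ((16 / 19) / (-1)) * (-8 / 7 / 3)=-8.18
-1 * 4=-4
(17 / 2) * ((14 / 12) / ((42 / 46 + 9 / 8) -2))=782 / 3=260.67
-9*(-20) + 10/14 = 1265/7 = 180.71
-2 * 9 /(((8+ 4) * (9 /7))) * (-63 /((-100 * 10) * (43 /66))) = -4851 /43000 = -0.11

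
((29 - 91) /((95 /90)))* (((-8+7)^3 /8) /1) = 279 /38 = 7.34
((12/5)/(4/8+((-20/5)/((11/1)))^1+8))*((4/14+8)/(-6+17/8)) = -122496/194215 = -0.63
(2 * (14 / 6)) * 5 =23.33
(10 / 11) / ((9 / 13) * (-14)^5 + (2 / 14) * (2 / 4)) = -1820 / 745423921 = -0.00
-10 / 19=-0.53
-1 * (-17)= 17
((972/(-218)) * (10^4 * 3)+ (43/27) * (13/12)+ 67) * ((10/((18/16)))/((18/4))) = -188859715880/715149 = -264084.43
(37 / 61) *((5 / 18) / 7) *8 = 0.19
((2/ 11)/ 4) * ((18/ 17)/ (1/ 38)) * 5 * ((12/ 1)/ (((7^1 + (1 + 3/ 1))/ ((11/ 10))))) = 2052/ 187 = 10.97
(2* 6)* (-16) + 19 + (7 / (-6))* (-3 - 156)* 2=198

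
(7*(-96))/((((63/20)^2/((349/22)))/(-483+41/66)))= 35555561600/68607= 518249.76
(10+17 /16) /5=177 /80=2.21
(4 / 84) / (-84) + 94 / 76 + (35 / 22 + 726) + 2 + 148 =878.83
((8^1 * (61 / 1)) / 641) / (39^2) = 488 / 974961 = 0.00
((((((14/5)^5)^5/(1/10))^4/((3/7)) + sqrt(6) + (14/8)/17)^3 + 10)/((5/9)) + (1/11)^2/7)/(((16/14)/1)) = 2809443591482589035725764000000000000000000000000000000000000000000000000000000000000000000000000000000000000000000000000000000000000000000000000000.00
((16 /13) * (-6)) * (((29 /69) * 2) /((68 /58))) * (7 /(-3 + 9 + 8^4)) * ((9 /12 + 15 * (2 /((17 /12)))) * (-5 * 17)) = 16.84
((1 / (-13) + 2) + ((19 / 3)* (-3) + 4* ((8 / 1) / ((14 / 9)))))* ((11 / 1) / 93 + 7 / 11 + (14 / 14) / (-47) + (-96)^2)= 46973874242 / 1458457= 32207.93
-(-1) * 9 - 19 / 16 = 125 / 16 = 7.81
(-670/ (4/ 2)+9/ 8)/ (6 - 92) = 2671/ 688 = 3.88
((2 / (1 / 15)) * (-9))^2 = 72900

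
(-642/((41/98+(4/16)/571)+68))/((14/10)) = -51321480/7657159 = -6.70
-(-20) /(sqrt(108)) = 10* sqrt(3) /9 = 1.92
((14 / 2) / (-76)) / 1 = -0.09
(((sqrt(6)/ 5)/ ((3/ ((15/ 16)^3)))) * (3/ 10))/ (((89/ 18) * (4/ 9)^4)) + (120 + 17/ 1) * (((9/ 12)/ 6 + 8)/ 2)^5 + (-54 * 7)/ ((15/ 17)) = 7971615 * sqrt(6)/ 93323264 + 792553028333/ 5242880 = 151167.70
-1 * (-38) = 38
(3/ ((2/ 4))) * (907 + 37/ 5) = 27432/ 5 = 5486.40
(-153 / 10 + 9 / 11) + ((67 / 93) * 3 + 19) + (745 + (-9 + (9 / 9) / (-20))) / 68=8116851 / 463760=17.50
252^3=16003008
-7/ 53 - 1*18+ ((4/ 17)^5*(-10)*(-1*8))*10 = -1321064977/ 75252421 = -17.56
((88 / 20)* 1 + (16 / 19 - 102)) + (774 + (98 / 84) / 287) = 15827243 / 23370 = 677.25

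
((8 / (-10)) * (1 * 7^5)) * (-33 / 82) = 1109262 / 205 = 5411.03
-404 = -404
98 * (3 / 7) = 42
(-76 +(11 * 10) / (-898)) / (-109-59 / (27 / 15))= 307611 / 572924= 0.54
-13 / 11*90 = -1170 / 11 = -106.36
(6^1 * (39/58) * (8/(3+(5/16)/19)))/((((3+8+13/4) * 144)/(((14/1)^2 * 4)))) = 46592/11397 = 4.09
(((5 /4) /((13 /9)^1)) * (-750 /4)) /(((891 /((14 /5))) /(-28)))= 6125 /429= 14.28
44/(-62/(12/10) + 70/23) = -276/305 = -0.90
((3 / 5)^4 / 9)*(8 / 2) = 36 / 625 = 0.06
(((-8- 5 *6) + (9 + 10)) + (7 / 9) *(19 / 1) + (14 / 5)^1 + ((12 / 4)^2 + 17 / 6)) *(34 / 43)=15929 / 1935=8.23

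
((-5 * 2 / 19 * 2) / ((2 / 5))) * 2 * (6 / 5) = -120 / 19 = -6.32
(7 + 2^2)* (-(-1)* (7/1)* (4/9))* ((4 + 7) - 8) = 308/3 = 102.67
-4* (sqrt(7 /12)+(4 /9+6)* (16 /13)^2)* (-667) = 1334* sqrt(21) /3+39614464 /1521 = 28082.73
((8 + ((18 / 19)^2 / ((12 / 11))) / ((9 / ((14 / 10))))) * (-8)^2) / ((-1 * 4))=-234736 / 1805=-130.05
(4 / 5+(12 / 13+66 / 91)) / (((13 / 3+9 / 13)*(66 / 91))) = 7241 / 10780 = 0.67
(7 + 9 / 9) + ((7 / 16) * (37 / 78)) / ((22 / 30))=37903 / 4576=8.28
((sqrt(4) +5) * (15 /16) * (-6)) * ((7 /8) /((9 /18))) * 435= -959175 /32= -29974.22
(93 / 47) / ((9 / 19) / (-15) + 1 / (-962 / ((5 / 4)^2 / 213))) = -28965512160 / 462379561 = -62.64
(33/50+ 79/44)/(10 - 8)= 2701/2200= 1.23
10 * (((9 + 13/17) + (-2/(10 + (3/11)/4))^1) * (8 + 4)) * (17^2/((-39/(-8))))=391908480/5759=68051.48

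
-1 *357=-357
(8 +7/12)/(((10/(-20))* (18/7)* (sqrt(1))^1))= -721/108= -6.68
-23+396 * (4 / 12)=109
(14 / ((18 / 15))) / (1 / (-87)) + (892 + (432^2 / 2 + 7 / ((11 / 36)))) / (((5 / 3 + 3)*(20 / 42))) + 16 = 2277171 / 55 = 41403.11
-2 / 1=-2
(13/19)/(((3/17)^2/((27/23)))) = 11271/437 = 25.79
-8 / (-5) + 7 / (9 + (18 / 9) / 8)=436 / 185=2.36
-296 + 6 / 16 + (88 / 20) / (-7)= -82951 / 280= -296.25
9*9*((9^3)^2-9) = 43045992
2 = 2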